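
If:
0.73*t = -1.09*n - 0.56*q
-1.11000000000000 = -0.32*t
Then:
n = -0.513761467889908*q - 2.32310779816514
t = 3.47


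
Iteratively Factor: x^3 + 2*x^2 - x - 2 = (x + 1)*(x^2 + x - 2) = (x + 1)*(x + 2)*(x - 1)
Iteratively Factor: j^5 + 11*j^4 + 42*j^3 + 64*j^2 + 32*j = (j + 4)*(j^4 + 7*j^3 + 14*j^2 + 8*j) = (j + 2)*(j + 4)*(j^3 + 5*j^2 + 4*j) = (j + 1)*(j + 2)*(j + 4)*(j^2 + 4*j) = j*(j + 1)*(j + 2)*(j + 4)*(j + 4)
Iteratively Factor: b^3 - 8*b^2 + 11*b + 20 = (b - 5)*(b^2 - 3*b - 4) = (b - 5)*(b - 4)*(b + 1)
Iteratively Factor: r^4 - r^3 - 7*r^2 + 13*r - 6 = (r + 3)*(r^3 - 4*r^2 + 5*r - 2) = (r - 1)*(r + 3)*(r^2 - 3*r + 2) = (r - 2)*(r - 1)*(r + 3)*(r - 1)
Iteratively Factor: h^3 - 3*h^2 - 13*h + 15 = (h + 3)*(h^2 - 6*h + 5) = (h - 5)*(h + 3)*(h - 1)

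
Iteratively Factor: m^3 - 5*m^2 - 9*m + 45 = (m + 3)*(m^2 - 8*m + 15) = (m - 5)*(m + 3)*(m - 3)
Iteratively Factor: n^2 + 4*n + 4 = (n + 2)*(n + 2)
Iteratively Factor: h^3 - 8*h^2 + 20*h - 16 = (h - 2)*(h^2 - 6*h + 8) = (h - 2)^2*(h - 4)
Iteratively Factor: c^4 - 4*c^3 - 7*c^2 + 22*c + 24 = (c - 3)*(c^3 - c^2 - 10*c - 8) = (c - 3)*(c + 1)*(c^2 - 2*c - 8) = (c - 4)*(c - 3)*(c + 1)*(c + 2)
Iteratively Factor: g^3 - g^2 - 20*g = (g - 5)*(g^2 + 4*g) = (g - 5)*(g + 4)*(g)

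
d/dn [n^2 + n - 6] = 2*n + 1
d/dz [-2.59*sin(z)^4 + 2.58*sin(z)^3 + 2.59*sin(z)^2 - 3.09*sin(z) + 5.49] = 1.295*sin(4*z) - 1.155*cos(z) - 1.935*cos(3*z)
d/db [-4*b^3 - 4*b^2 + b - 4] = -12*b^2 - 8*b + 1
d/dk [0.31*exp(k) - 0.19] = 0.31*exp(k)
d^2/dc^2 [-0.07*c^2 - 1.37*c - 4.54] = -0.140000000000000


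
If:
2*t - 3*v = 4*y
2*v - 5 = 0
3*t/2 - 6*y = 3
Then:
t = 11/2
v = 5/2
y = 7/8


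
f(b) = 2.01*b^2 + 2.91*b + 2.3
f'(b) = 4.02*b + 2.91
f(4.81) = 62.80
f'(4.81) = 22.25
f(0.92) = 6.68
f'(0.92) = 6.61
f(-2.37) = 6.69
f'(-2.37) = -6.62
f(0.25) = 3.15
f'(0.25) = 3.92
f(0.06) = 2.48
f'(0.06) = 3.15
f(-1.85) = 3.80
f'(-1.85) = -4.53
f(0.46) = 4.06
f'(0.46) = 4.76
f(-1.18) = 1.66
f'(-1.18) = -1.83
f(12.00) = 326.66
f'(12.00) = 51.15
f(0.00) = 2.30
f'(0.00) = 2.91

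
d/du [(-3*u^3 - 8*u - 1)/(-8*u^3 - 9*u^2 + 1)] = (27*u^4 - 128*u^3 - 105*u^2 - 18*u - 8)/(64*u^6 + 144*u^5 + 81*u^4 - 16*u^3 - 18*u^2 + 1)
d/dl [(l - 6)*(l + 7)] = 2*l + 1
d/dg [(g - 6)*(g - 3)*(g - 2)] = 3*g^2 - 22*g + 36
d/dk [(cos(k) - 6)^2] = 2*(6 - cos(k))*sin(k)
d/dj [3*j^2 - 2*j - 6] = 6*j - 2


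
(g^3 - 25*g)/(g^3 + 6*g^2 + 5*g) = (g - 5)/(g + 1)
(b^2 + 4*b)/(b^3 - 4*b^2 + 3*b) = (b + 4)/(b^2 - 4*b + 3)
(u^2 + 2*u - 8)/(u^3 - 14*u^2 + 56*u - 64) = (u + 4)/(u^2 - 12*u + 32)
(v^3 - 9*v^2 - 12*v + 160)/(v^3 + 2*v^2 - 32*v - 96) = (v^2 - 13*v + 40)/(v^2 - 2*v - 24)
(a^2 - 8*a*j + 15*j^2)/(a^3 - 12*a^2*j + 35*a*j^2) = (a - 3*j)/(a*(a - 7*j))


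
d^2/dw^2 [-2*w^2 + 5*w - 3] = -4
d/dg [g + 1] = 1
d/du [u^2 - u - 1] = 2*u - 1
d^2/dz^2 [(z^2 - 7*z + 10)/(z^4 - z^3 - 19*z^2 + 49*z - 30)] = 2*(3*z^5 - 27*z^4 - 22*z^3 + 150*z^2 + 435*z - 1115)/(z^9 + 3*z^8 - 48*z^7 - 56*z^6 + 906*z^5 - 618*z^4 - 5768*z^3 + 13680*z^2 - 11475*z + 3375)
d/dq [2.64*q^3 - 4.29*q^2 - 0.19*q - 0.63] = 7.92*q^2 - 8.58*q - 0.19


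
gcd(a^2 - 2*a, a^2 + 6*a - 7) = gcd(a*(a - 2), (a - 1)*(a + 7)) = 1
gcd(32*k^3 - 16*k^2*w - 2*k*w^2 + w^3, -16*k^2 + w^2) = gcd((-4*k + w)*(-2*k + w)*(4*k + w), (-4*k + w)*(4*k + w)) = -16*k^2 + w^2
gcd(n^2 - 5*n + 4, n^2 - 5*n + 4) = n^2 - 5*n + 4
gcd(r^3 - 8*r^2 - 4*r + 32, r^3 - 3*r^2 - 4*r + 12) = r^2 - 4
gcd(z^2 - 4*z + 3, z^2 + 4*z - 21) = z - 3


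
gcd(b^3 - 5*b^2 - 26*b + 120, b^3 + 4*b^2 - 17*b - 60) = b^2 + b - 20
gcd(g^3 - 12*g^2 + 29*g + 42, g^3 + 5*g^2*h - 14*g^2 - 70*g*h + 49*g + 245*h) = g - 7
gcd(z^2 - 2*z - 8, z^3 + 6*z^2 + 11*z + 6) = z + 2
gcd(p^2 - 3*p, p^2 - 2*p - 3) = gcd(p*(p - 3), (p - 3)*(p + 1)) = p - 3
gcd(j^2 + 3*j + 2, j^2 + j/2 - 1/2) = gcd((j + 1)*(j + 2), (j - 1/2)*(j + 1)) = j + 1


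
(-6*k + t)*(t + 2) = -6*k*t - 12*k + t^2 + 2*t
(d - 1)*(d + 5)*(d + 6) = d^3 + 10*d^2 + 19*d - 30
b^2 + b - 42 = (b - 6)*(b + 7)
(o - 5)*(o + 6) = o^2 + o - 30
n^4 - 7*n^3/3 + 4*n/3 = n*(n - 2)*(n - 1)*(n + 2/3)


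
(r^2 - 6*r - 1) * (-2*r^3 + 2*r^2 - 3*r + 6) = -2*r^5 + 14*r^4 - 13*r^3 + 22*r^2 - 33*r - 6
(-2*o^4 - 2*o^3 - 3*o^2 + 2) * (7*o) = -14*o^5 - 14*o^4 - 21*o^3 + 14*o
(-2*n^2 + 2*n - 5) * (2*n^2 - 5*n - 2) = -4*n^4 + 14*n^3 - 16*n^2 + 21*n + 10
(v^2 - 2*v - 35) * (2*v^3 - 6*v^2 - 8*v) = 2*v^5 - 10*v^4 - 66*v^3 + 226*v^2 + 280*v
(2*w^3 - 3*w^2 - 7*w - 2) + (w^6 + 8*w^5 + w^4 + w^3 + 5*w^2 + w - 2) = w^6 + 8*w^5 + w^4 + 3*w^3 + 2*w^2 - 6*w - 4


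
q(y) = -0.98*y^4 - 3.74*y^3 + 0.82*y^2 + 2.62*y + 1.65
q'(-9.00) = 1936.72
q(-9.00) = -3658.83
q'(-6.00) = 435.58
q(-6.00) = -446.79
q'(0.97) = -9.92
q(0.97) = 0.68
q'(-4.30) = 99.78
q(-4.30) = -32.14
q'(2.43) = -115.90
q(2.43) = -74.98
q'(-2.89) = -1.21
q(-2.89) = 22.84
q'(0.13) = 2.63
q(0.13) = 2.00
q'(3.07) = -211.52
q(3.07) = -177.85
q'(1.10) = -14.37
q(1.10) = -0.89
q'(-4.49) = 123.89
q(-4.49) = -53.34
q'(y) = -3.92*y^3 - 11.22*y^2 + 1.64*y + 2.62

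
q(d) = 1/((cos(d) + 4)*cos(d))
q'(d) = sin(d)/((cos(d) + 4)*cos(d)^2) + sin(d)/((cos(d) + 4)^2*cos(d)) = 2*(cos(d) + 2)*sin(d)/((cos(d) + 4)^2*cos(d)^2)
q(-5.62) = 0.27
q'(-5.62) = 0.24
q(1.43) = 1.72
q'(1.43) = 12.55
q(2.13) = -0.54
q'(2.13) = 0.74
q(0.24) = 0.21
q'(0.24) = 0.06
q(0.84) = 0.32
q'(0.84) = 0.41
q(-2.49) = -0.39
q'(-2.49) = -0.23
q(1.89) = -0.86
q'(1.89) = 2.39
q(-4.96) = 0.96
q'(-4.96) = 4.02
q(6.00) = 0.21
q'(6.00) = -0.07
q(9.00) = -0.36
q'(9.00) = 0.11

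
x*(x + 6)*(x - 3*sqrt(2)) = x^3 - 3*sqrt(2)*x^2 + 6*x^2 - 18*sqrt(2)*x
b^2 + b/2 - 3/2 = (b - 1)*(b + 3/2)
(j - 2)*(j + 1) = j^2 - j - 2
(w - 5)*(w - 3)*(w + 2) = w^3 - 6*w^2 - w + 30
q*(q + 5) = q^2 + 5*q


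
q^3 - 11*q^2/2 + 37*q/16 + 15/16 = (q - 5)*(q - 3/4)*(q + 1/4)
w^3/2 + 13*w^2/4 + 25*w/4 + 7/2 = (w/2 + 1)*(w + 1)*(w + 7/2)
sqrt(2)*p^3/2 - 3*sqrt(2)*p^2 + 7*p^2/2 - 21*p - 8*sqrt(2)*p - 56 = (p - 8)*(p + 7*sqrt(2)/2)*(sqrt(2)*p/2 + sqrt(2))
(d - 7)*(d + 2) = d^2 - 5*d - 14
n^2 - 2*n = n*(n - 2)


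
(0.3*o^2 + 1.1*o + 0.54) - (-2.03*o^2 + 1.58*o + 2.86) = 2.33*o^2 - 0.48*o - 2.32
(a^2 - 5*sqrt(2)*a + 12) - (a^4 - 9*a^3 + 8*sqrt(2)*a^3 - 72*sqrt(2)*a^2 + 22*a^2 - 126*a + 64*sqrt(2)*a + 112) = -a^4 - 8*sqrt(2)*a^3 + 9*a^3 - 21*a^2 + 72*sqrt(2)*a^2 - 69*sqrt(2)*a + 126*a - 100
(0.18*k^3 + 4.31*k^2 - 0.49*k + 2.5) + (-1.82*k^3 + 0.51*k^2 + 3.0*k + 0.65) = -1.64*k^3 + 4.82*k^2 + 2.51*k + 3.15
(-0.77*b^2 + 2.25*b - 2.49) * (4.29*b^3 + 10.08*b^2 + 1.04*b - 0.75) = -3.3033*b^5 + 1.8909*b^4 + 11.1971*b^3 - 22.1817*b^2 - 4.2771*b + 1.8675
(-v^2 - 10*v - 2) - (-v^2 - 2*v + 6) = -8*v - 8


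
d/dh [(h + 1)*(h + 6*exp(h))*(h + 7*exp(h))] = 13*h^2*exp(h) + 3*h^2 + 84*h*exp(2*h) + 39*h*exp(h) + 2*h + 126*exp(2*h) + 13*exp(h)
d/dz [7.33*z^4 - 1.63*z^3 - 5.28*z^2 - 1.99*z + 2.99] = 29.32*z^3 - 4.89*z^2 - 10.56*z - 1.99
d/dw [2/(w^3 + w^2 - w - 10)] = 2*(-3*w^2 - 2*w + 1)/(w^3 + w^2 - w - 10)^2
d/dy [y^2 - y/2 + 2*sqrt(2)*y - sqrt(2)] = 2*y - 1/2 + 2*sqrt(2)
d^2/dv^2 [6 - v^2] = -2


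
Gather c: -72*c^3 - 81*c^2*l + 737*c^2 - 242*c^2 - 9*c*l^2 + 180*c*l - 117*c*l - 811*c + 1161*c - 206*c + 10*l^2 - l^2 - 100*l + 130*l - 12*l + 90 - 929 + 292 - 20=-72*c^3 + c^2*(495 - 81*l) + c*(-9*l^2 + 63*l + 144) + 9*l^2 + 18*l - 567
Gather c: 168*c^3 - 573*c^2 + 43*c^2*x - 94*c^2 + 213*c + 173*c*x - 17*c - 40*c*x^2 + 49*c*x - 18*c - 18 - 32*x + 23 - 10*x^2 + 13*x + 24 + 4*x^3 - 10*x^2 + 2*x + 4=168*c^3 + c^2*(43*x - 667) + c*(-40*x^2 + 222*x + 178) + 4*x^3 - 20*x^2 - 17*x + 33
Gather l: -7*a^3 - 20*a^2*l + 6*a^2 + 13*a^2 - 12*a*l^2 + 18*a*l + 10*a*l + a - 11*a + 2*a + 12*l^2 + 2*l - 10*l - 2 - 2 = -7*a^3 + 19*a^2 - 8*a + l^2*(12 - 12*a) + l*(-20*a^2 + 28*a - 8) - 4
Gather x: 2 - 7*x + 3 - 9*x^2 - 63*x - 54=-9*x^2 - 70*x - 49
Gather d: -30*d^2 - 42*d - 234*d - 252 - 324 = -30*d^2 - 276*d - 576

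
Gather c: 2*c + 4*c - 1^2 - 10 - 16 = 6*c - 27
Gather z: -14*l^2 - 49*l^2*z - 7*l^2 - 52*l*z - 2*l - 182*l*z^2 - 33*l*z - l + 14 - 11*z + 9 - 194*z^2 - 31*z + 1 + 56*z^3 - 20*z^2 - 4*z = -21*l^2 - 3*l + 56*z^3 + z^2*(-182*l - 214) + z*(-49*l^2 - 85*l - 46) + 24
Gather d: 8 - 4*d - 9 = -4*d - 1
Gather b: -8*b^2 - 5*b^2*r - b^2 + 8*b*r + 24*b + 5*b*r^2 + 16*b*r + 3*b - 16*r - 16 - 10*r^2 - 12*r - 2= b^2*(-5*r - 9) + b*(5*r^2 + 24*r + 27) - 10*r^2 - 28*r - 18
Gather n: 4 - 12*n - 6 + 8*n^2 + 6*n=8*n^2 - 6*n - 2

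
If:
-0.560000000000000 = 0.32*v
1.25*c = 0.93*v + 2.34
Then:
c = 0.57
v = -1.75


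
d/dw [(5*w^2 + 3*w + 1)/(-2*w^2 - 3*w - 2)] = (-9*w^2 - 16*w - 3)/(4*w^4 + 12*w^3 + 17*w^2 + 12*w + 4)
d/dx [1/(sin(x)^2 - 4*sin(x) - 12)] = 2*(2 - sin(x))*cos(x)/((sin(x) - 6)^2*(sin(x) + 2)^2)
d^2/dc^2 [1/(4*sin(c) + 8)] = (2*sin(c) + cos(c)^2 + 1)/(4*(sin(c) + 2)^3)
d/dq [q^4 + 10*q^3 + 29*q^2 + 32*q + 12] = 4*q^3 + 30*q^2 + 58*q + 32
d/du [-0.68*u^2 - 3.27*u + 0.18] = -1.36*u - 3.27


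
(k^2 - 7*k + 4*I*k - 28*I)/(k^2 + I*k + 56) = (k^2 + k*(-7 + 4*I) - 28*I)/(k^2 + I*k + 56)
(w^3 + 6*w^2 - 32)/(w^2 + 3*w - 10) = (w^2 + 8*w + 16)/(w + 5)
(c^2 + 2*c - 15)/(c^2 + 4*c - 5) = (c - 3)/(c - 1)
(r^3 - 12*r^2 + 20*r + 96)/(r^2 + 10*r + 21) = (r^3 - 12*r^2 + 20*r + 96)/(r^2 + 10*r + 21)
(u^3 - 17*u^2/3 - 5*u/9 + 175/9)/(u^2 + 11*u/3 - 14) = (3*u^2 - 10*u - 25)/(3*(u + 6))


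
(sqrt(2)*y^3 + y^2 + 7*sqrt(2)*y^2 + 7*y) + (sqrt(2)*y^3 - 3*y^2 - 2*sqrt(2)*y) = 2*sqrt(2)*y^3 - 2*y^2 + 7*sqrt(2)*y^2 - 2*sqrt(2)*y + 7*y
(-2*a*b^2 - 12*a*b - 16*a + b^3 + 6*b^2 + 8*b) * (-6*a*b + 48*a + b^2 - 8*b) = 12*a^2*b^3 - 24*a^2*b^2 - 480*a^2*b - 768*a^2 - 8*a*b^4 + 16*a*b^3 + 320*a*b^2 + 512*a*b + b^5 - 2*b^4 - 40*b^3 - 64*b^2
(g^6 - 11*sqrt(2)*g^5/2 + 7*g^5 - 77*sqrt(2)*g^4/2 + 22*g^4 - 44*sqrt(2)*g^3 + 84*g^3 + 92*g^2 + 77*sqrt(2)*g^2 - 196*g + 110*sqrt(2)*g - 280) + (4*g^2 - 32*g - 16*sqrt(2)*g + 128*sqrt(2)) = g^6 - 11*sqrt(2)*g^5/2 + 7*g^5 - 77*sqrt(2)*g^4/2 + 22*g^4 - 44*sqrt(2)*g^3 + 84*g^3 + 96*g^2 + 77*sqrt(2)*g^2 - 228*g + 94*sqrt(2)*g - 280 + 128*sqrt(2)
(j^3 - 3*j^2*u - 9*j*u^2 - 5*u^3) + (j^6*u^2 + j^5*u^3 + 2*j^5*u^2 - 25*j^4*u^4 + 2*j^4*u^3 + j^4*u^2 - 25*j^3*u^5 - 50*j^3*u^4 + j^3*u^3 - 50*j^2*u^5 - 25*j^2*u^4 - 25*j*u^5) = j^6*u^2 + j^5*u^3 + 2*j^5*u^2 - 25*j^4*u^4 + 2*j^4*u^3 + j^4*u^2 - 25*j^3*u^5 - 50*j^3*u^4 + j^3*u^3 + j^3 - 50*j^2*u^5 - 25*j^2*u^4 - 3*j^2*u - 25*j*u^5 - 9*j*u^2 - 5*u^3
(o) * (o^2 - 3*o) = o^3 - 3*o^2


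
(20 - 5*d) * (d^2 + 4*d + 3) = -5*d^3 + 65*d + 60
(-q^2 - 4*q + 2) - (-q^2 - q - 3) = 5 - 3*q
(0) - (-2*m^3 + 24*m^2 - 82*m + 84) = 2*m^3 - 24*m^2 + 82*m - 84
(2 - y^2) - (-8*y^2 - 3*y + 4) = 7*y^2 + 3*y - 2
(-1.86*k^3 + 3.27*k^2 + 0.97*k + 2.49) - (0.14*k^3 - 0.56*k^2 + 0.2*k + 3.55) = -2.0*k^3 + 3.83*k^2 + 0.77*k - 1.06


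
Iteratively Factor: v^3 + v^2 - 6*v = (v)*(v^2 + v - 6) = v*(v + 3)*(v - 2)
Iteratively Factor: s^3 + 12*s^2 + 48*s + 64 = (s + 4)*(s^2 + 8*s + 16) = (s + 4)^2*(s + 4)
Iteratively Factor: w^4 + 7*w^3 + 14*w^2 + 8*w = (w + 1)*(w^3 + 6*w^2 + 8*w) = (w + 1)*(w + 2)*(w^2 + 4*w) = w*(w + 1)*(w + 2)*(w + 4)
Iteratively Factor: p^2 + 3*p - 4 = (p - 1)*(p + 4)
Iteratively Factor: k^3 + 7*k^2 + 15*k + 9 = (k + 3)*(k^2 + 4*k + 3) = (k + 3)^2*(k + 1)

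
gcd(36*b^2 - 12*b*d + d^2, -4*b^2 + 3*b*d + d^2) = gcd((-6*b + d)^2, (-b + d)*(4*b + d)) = 1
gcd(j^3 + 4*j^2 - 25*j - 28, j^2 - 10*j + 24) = j - 4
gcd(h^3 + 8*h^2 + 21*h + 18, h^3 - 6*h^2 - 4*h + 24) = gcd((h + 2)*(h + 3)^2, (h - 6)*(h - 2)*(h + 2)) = h + 2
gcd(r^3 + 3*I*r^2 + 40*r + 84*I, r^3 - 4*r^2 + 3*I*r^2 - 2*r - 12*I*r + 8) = r + 2*I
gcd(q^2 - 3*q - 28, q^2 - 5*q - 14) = q - 7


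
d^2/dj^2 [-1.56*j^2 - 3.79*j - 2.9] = -3.12000000000000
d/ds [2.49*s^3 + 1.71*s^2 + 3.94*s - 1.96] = 7.47*s^2 + 3.42*s + 3.94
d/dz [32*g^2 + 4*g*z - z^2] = 4*g - 2*z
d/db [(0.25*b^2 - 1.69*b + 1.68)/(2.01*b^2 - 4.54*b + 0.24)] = (2.2619*b^2 - 6.6336*b + 7.2216)/(4.0401*b^4 - 18.2508*b^3 + 21.5764*b^2 - 2.1792*b + 0.0576)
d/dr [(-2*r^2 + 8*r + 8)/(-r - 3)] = 2*(r^2 + 6*r - 8)/(r^2 + 6*r + 9)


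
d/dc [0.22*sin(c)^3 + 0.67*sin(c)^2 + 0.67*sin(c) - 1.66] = (0.66*sin(c)^2 + 1.34*sin(c) + 0.67)*cos(c)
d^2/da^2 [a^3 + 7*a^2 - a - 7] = 6*a + 14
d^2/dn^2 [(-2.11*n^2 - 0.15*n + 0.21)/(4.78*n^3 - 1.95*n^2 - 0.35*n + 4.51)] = (-96.4202479999999*n^6 - 20.56356*n^5 + 44.786688*n^4 + 606.736352*n^3 - 69.85116*n^2 - 34.217928*n - 82.563632)/(109.215352*n^9 - 133.66314*n^8 + 30.53703*n^7 + 321.298077*n^6 - 254.462235*n^5 + 5.45981999999999*n^4 + 310.102609*n^3 - 117.33216*n^2 - 21.357105*n + 91.733851)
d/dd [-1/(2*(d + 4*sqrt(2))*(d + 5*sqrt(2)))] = (d + 9*sqrt(2)/2)/((d + 4*sqrt(2))^2*(d + 5*sqrt(2))^2)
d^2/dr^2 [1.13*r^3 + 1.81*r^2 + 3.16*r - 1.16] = 6.78*r + 3.62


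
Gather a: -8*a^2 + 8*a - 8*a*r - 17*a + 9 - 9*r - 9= -8*a^2 + a*(-8*r - 9) - 9*r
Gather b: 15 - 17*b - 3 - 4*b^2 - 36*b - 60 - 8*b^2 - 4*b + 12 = -12*b^2 - 57*b - 36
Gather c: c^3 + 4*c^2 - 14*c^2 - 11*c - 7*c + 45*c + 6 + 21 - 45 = c^3 - 10*c^2 + 27*c - 18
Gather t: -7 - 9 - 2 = -18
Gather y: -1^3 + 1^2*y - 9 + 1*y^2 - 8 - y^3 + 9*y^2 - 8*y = -y^3 + 10*y^2 - 7*y - 18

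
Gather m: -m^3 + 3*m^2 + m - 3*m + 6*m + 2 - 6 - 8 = -m^3 + 3*m^2 + 4*m - 12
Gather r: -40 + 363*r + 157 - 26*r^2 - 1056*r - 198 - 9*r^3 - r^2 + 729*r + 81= -9*r^3 - 27*r^2 + 36*r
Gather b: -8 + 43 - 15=20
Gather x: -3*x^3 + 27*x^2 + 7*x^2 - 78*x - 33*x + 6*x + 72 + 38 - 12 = -3*x^3 + 34*x^2 - 105*x + 98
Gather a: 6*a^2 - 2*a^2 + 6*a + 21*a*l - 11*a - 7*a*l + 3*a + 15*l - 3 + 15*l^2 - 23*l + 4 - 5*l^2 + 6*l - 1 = 4*a^2 + a*(14*l - 2) + 10*l^2 - 2*l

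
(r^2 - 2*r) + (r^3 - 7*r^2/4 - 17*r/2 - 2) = r^3 - 3*r^2/4 - 21*r/2 - 2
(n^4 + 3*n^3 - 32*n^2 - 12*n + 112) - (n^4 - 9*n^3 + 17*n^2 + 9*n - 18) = 12*n^3 - 49*n^2 - 21*n + 130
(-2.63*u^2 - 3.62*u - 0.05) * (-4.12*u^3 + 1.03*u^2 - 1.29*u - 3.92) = 10.8356*u^5 + 12.2055*u^4 - 0.1299*u^3 + 14.9279*u^2 + 14.2549*u + 0.196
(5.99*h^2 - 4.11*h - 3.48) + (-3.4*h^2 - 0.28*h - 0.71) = 2.59*h^2 - 4.39*h - 4.19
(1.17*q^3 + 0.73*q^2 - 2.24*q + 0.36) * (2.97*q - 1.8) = 3.4749*q^4 + 0.0621*q^3 - 7.9668*q^2 + 5.1012*q - 0.648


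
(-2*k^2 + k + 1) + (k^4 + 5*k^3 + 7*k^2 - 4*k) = k^4 + 5*k^3 + 5*k^2 - 3*k + 1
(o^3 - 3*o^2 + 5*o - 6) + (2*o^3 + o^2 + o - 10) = 3*o^3 - 2*o^2 + 6*o - 16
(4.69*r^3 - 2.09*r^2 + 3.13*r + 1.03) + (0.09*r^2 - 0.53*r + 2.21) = 4.69*r^3 - 2.0*r^2 + 2.6*r + 3.24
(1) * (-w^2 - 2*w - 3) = -w^2 - 2*w - 3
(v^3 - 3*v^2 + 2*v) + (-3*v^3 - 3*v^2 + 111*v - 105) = -2*v^3 - 6*v^2 + 113*v - 105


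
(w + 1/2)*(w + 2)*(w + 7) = w^3 + 19*w^2/2 + 37*w/2 + 7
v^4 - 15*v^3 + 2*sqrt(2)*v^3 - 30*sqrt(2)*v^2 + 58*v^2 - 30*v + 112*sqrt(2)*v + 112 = (v - 8)*(v - 7)*(v + sqrt(2))^2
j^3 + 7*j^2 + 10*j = j*(j + 2)*(j + 5)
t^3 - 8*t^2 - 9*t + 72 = (t - 8)*(t - 3)*(t + 3)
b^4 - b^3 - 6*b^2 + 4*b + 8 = (b - 2)^2*(b + 1)*(b + 2)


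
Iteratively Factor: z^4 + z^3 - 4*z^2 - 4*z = (z)*(z^3 + z^2 - 4*z - 4) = z*(z - 2)*(z^2 + 3*z + 2) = z*(z - 2)*(z + 1)*(z + 2)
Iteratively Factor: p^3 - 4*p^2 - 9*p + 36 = (p + 3)*(p^2 - 7*p + 12) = (p - 3)*(p + 3)*(p - 4)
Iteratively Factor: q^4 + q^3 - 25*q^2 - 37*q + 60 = (q + 4)*(q^3 - 3*q^2 - 13*q + 15) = (q - 1)*(q + 4)*(q^2 - 2*q - 15) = (q - 5)*(q - 1)*(q + 4)*(q + 3)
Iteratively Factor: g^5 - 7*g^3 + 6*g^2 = (g + 3)*(g^4 - 3*g^3 + 2*g^2) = g*(g + 3)*(g^3 - 3*g^2 + 2*g) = g*(g - 1)*(g + 3)*(g^2 - 2*g) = g*(g - 2)*(g - 1)*(g + 3)*(g)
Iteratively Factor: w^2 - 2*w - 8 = (w - 4)*(w + 2)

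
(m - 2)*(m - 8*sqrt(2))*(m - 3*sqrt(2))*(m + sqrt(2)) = m^4 - 10*sqrt(2)*m^3 - 2*m^3 + 26*m^2 + 20*sqrt(2)*m^2 - 52*m + 48*sqrt(2)*m - 96*sqrt(2)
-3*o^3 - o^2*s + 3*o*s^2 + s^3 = (-o + s)*(o + s)*(3*o + s)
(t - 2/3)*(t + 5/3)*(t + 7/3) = t^3 + 10*t^2/3 + 11*t/9 - 70/27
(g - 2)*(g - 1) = g^2 - 3*g + 2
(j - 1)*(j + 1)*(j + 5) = j^3 + 5*j^2 - j - 5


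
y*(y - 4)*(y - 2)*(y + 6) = y^4 - 28*y^2 + 48*y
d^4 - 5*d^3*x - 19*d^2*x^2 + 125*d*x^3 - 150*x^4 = (d - 5*x)*(d - 3*x)*(d - 2*x)*(d + 5*x)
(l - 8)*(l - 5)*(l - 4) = l^3 - 17*l^2 + 92*l - 160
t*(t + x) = t^2 + t*x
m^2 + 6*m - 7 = (m - 1)*(m + 7)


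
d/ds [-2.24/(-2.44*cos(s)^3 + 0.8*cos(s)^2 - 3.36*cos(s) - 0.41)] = (16.3968*cos(s)^2 - 3.584*cos(s) + 7.5264)*sin(s)/(2.44*cos(s)^3 - 0.8*cos(s)^2 + 3.36*cos(s) + 0.41)^2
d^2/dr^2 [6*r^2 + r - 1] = 12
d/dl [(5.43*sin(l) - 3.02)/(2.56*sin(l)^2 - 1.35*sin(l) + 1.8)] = (-13.9008*sin(l)^2 + 15.4624*sin(l) + 5.697)*cos(l)/(6.5536*sin(l)^4 - 6.912*sin(l)^3 + 11.0385*sin(l)^2 - 4.86*sin(l) + 3.24)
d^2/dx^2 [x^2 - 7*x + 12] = 2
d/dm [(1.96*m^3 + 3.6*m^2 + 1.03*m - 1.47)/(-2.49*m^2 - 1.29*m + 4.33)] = (-4.8804*m^4 - 5.0568*m^3 + 23.3811*m^2 + 23.8554*m + 2.5636)/(6.2001*m^4 + 6.4242*m^3 - 19.8993*m^2 - 11.1714*m + 18.7489)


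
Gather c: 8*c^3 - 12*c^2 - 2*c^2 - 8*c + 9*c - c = 8*c^3 - 14*c^2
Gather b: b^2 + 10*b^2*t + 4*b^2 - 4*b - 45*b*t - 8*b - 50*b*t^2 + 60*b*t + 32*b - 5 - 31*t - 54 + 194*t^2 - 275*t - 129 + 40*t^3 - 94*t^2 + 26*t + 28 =b^2*(10*t + 5) + b*(-50*t^2 + 15*t + 20) + 40*t^3 + 100*t^2 - 280*t - 160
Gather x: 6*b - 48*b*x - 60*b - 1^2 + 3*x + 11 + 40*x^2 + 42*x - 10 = -54*b + 40*x^2 + x*(45 - 48*b)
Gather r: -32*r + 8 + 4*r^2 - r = 4*r^2 - 33*r + 8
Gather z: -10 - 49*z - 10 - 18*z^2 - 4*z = -18*z^2 - 53*z - 20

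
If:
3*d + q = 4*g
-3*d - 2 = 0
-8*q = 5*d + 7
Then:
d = -2/3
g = -59/96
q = -11/24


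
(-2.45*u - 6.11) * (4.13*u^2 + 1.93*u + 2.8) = -10.1185*u^3 - 29.9628*u^2 - 18.6523*u - 17.108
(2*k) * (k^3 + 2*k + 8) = 2*k^4 + 4*k^2 + 16*k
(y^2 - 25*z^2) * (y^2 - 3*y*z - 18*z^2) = y^4 - 3*y^3*z - 43*y^2*z^2 + 75*y*z^3 + 450*z^4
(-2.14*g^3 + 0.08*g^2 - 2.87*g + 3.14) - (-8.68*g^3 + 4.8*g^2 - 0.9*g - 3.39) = 6.54*g^3 - 4.72*g^2 - 1.97*g + 6.53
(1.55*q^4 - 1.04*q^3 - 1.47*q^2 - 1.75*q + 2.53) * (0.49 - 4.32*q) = -6.696*q^5 + 5.2523*q^4 + 5.8408*q^3 + 6.8397*q^2 - 11.7871*q + 1.2397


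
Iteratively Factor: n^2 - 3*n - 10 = (n - 5)*(n + 2)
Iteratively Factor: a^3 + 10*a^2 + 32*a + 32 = (a + 4)*(a^2 + 6*a + 8) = (a + 4)^2*(a + 2)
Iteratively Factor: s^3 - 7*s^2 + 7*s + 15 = (s - 5)*(s^2 - 2*s - 3) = (s - 5)*(s + 1)*(s - 3)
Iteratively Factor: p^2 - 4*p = (p)*(p - 4)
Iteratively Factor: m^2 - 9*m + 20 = (m - 4)*(m - 5)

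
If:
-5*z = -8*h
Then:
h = 5*z/8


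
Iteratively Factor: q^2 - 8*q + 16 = (q - 4)*(q - 4)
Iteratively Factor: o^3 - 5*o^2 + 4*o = (o - 1)*(o^2 - 4*o) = o*(o - 1)*(o - 4)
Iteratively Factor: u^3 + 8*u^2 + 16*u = (u)*(u^2 + 8*u + 16) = u*(u + 4)*(u + 4)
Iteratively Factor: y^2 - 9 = (y - 3)*(y + 3)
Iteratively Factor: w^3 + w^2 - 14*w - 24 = (w + 2)*(w^2 - w - 12) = (w + 2)*(w + 3)*(w - 4)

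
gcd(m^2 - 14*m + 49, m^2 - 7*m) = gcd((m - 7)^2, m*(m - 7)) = m - 7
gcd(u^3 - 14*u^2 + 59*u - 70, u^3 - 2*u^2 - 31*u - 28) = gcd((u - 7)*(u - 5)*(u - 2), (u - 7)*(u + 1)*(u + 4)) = u - 7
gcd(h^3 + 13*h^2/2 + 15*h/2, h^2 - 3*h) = h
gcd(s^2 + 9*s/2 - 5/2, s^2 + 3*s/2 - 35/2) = s + 5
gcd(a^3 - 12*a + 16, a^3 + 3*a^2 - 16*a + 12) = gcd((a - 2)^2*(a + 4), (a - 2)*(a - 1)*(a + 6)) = a - 2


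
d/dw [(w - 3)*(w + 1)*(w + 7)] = 3*w^2 + 10*w - 17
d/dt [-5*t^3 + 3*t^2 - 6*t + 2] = -15*t^2 + 6*t - 6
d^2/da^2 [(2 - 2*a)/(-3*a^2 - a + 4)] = 36/(27*a^3 + 108*a^2 + 144*a + 64)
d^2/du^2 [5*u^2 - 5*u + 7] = 10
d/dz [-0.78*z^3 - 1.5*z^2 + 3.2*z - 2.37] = -2.34*z^2 - 3.0*z + 3.2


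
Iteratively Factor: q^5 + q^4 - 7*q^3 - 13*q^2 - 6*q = (q)*(q^4 + q^3 - 7*q^2 - 13*q - 6) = q*(q + 2)*(q^3 - q^2 - 5*q - 3) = q*(q + 1)*(q + 2)*(q^2 - 2*q - 3) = q*(q - 3)*(q + 1)*(q + 2)*(q + 1)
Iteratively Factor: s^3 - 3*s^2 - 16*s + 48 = (s + 4)*(s^2 - 7*s + 12) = (s - 3)*(s + 4)*(s - 4)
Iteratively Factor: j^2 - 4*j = (j)*(j - 4)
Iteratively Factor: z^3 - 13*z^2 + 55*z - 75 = (z - 5)*(z^2 - 8*z + 15) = (z - 5)*(z - 3)*(z - 5)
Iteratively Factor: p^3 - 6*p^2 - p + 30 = (p + 2)*(p^2 - 8*p + 15) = (p - 3)*(p + 2)*(p - 5)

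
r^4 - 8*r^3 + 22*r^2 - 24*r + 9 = (r - 3)^2*(r - 1)^2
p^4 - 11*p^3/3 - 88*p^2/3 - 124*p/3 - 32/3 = (p - 8)*(p + 1/3)*(p + 2)^2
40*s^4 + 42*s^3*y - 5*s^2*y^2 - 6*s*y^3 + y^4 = (-5*s + y)*(-4*s + y)*(s + y)*(2*s + y)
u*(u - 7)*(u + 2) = u^3 - 5*u^2 - 14*u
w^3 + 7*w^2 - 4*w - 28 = (w - 2)*(w + 2)*(w + 7)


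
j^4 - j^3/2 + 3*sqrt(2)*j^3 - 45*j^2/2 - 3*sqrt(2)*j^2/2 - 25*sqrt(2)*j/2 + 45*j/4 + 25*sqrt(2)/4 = (j - 1/2)*(j - 5*sqrt(2)/2)*(j + sqrt(2)/2)*(j + 5*sqrt(2))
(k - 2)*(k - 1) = k^2 - 3*k + 2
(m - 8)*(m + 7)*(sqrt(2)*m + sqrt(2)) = sqrt(2)*m^3 - 57*sqrt(2)*m - 56*sqrt(2)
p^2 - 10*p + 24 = (p - 6)*(p - 4)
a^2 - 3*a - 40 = (a - 8)*(a + 5)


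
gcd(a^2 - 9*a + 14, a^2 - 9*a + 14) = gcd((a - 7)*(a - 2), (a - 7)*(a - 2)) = a^2 - 9*a + 14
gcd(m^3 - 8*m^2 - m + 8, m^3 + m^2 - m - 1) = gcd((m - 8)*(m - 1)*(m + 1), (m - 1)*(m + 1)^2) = m^2 - 1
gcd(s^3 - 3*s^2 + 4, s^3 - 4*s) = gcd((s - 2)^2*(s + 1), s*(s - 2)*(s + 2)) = s - 2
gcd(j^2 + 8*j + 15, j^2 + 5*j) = j + 5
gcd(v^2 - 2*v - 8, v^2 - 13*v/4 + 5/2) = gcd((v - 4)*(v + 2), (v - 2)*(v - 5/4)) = 1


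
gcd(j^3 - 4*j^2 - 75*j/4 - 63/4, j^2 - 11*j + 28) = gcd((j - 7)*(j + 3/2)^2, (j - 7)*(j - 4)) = j - 7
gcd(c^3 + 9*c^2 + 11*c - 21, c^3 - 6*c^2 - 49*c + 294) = c + 7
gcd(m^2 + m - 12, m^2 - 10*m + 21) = m - 3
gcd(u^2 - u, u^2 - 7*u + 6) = u - 1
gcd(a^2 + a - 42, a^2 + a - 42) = a^2 + a - 42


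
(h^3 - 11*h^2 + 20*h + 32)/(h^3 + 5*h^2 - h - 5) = (h^2 - 12*h + 32)/(h^2 + 4*h - 5)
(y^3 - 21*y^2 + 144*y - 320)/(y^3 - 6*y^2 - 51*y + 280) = (y - 8)/(y + 7)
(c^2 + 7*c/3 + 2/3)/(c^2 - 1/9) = 3*(c + 2)/(3*c - 1)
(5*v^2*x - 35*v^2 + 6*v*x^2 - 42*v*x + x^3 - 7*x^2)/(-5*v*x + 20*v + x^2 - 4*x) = (-5*v^2*x + 35*v^2 - 6*v*x^2 + 42*v*x - x^3 + 7*x^2)/(5*v*x - 20*v - x^2 + 4*x)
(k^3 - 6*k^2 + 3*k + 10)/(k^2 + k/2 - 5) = 2*(k^2 - 4*k - 5)/(2*k + 5)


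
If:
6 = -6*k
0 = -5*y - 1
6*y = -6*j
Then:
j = 1/5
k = -1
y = -1/5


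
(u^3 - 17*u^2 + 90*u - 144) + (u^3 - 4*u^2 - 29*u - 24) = 2*u^3 - 21*u^2 + 61*u - 168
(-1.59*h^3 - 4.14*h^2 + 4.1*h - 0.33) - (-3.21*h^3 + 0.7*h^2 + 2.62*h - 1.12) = 1.62*h^3 - 4.84*h^2 + 1.48*h + 0.79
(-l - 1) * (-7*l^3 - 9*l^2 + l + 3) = 7*l^4 + 16*l^3 + 8*l^2 - 4*l - 3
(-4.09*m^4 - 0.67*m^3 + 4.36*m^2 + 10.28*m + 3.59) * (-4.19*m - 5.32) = 17.1371*m^5 + 24.5661*m^4 - 14.704*m^3 - 66.2684*m^2 - 69.7317*m - 19.0988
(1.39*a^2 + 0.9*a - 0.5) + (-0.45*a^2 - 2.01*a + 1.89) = 0.94*a^2 - 1.11*a + 1.39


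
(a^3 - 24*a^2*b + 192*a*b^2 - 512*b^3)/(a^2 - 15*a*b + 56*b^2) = (a^2 - 16*a*b + 64*b^2)/(a - 7*b)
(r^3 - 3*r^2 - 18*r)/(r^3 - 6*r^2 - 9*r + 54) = r/(r - 3)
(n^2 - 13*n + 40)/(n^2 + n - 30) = (n - 8)/(n + 6)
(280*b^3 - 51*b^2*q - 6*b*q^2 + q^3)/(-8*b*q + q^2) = -35*b^2/q + 2*b + q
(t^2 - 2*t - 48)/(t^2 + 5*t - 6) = (t - 8)/(t - 1)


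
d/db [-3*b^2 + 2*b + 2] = 2 - 6*b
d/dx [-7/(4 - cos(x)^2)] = 14*sin(x)*cos(x)/(cos(x)^2 - 4)^2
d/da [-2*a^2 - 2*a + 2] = -4*a - 2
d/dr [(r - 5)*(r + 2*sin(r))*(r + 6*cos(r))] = (5 - r)*(r + 2*sin(r))*(6*sin(r) - 1) + (r - 5)*(r + 6*cos(r))*(2*cos(r) + 1) + (r + 2*sin(r))*(r + 6*cos(r))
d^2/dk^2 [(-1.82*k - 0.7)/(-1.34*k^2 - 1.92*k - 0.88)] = ((1.82*k + 0.7)*(2.68*k + 1.92)*(5.36*k + 3.84) - (14.6328*k + 8.8648)*(1.34*k^2 + 1.92*k + 0.88))/(1.34*k^2 + 1.92*k + 0.88)^3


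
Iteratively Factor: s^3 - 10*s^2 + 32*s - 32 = (s - 4)*(s^2 - 6*s + 8) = (s - 4)*(s - 2)*(s - 4)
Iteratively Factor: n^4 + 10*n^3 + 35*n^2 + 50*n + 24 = (n + 3)*(n^3 + 7*n^2 + 14*n + 8) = (n + 3)*(n + 4)*(n^2 + 3*n + 2) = (n + 1)*(n + 3)*(n + 4)*(n + 2)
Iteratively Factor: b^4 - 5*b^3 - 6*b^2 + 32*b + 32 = (b - 4)*(b^3 - b^2 - 10*b - 8) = (b - 4)^2*(b^2 + 3*b + 2) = (b - 4)^2*(b + 1)*(b + 2)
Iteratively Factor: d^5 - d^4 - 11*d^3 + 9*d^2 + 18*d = (d - 3)*(d^4 + 2*d^3 - 5*d^2 - 6*d) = (d - 3)*(d + 3)*(d^3 - d^2 - 2*d) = (d - 3)*(d - 2)*(d + 3)*(d^2 + d) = d*(d - 3)*(d - 2)*(d + 3)*(d + 1)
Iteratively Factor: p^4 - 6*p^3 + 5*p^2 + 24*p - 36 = (p + 2)*(p^3 - 8*p^2 + 21*p - 18) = (p - 2)*(p + 2)*(p^2 - 6*p + 9) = (p - 3)*(p - 2)*(p + 2)*(p - 3)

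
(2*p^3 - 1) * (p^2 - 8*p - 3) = 2*p^5 - 16*p^4 - 6*p^3 - p^2 + 8*p + 3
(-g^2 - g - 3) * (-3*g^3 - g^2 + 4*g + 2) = 3*g^5 + 4*g^4 + 6*g^3 - 3*g^2 - 14*g - 6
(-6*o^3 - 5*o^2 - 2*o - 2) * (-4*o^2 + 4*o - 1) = 24*o^5 - 4*o^4 - 6*o^3 + 5*o^2 - 6*o + 2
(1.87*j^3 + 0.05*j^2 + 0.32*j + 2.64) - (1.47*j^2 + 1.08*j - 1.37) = 1.87*j^3 - 1.42*j^2 - 0.76*j + 4.01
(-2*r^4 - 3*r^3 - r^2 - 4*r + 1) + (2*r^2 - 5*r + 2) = -2*r^4 - 3*r^3 + r^2 - 9*r + 3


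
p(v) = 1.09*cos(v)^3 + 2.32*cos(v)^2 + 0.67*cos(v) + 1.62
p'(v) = -3.27*sin(v)*cos(v)^2 - 4.64*sin(v)*cos(v) - 0.67*sin(v)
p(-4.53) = 1.57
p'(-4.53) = 0.06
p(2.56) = 2.04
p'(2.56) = 0.51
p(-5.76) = 4.65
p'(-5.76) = -3.57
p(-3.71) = 2.05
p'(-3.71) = 0.49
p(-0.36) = 5.17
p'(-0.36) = 2.77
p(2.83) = 2.14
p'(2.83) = 0.24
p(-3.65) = 2.08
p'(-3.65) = 0.43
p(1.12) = 2.44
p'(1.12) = -2.98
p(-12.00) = 4.49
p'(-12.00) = -3.71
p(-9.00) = 2.11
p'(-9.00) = -0.35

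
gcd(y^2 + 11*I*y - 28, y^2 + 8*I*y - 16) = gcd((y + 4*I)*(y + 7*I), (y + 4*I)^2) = y + 4*I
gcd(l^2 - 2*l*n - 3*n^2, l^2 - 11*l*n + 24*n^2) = l - 3*n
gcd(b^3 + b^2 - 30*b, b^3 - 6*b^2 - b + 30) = b - 5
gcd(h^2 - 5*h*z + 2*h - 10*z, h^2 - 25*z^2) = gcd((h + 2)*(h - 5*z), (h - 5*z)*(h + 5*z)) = -h + 5*z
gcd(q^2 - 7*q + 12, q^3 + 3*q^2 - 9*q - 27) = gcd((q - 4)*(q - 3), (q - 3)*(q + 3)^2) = q - 3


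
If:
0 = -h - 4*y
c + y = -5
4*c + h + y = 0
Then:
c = -15/7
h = 80/7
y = -20/7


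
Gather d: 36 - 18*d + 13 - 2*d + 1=50 - 20*d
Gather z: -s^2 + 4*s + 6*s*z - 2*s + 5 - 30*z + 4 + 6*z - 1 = -s^2 + 2*s + z*(6*s - 24) + 8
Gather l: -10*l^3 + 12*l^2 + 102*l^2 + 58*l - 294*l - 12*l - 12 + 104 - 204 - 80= -10*l^3 + 114*l^2 - 248*l - 192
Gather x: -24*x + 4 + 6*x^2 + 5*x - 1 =6*x^2 - 19*x + 3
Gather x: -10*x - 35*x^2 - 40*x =-35*x^2 - 50*x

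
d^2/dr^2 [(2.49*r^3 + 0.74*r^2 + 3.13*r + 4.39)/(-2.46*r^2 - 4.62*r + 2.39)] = (-1.4210854715202e-14*r^5 - 156.637044*r^3 - 20.539188*r^2 - 495.113274*r - 316.60054)/(14.886936*r^6 + 83.875176*r^5 + 114.1317*r^4 - 64.36584*r^3 - 110.88405*r^2 + 79.169706*r - 13.651919)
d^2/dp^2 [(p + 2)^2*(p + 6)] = 6*p + 20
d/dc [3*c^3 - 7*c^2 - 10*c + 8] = 9*c^2 - 14*c - 10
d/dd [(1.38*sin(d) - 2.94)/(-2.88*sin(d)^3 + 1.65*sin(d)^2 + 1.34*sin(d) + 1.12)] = (7.9488*sin(d)^3 - 27.6786*sin(d)^2 + 9.702*sin(d) + 5.4852)*cos(d)/(8.2944*sin(d)^6 - 9.504*sin(d)^5 - 4.9959*sin(d)^4 - 2.0292*sin(d)^3 + 5.4916*sin(d)^2 + 3.0016*sin(d) + 1.2544)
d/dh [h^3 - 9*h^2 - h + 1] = 3*h^2 - 18*h - 1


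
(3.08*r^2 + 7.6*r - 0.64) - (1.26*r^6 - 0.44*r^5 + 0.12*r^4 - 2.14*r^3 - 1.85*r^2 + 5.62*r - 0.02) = -1.26*r^6 + 0.44*r^5 - 0.12*r^4 + 2.14*r^3 + 4.93*r^2 + 1.98*r - 0.62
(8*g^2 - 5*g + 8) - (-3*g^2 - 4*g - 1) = 11*g^2 - g + 9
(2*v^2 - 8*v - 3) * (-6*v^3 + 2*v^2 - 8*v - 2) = -12*v^5 + 52*v^4 - 14*v^3 + 54*v^2 + 40*v + 6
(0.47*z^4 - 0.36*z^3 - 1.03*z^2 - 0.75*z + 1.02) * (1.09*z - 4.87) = 0.5123*z^5 - 2.6813*z^4 + 0.6305*z^3 + 4.1986*z^2 + 4.7643*z - 4.9674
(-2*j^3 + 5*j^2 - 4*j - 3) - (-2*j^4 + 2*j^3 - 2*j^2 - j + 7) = 2*j^4 - 4*j^3 + 7*j^2 - 3*j - 10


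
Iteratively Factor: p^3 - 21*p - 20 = (p + 1)*(p^2 - p - 20) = (p + 1)*(p + 4)*(p - 5)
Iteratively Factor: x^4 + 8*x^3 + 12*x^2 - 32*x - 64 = (x - 2)*(x^3 + 10*x^2 + 32*x + 32) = (x - 2)*(x + 2)*(x^2 + 8*x + 16) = (x - 2)*(x + 2)*(x + 4)*(x + 4)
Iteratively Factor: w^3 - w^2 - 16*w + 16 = (w - 4)*(w^2 + 3*w - 4) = (w - 4)*(w + 4)*(w - 1)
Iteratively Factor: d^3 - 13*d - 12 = (d + 3)*(d^2 - 3*d - 4) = (d + 1)*(d + 3)*(d - 4)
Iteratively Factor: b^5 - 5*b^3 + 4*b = (b - 2)*(b^4 + 2*b^3 - b^2 - 2*b) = (b - 2)*(b + 2)*(b^3 - b) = (b - 2)*(b - 1)*(b + 2)*(b^2 + b) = b*(b - 2)*(b - 1)*(b + 2)*(b + 1)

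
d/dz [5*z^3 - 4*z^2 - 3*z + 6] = 15*z^2 - 8*z - 3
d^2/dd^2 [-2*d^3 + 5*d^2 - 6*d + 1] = 10 - 12*d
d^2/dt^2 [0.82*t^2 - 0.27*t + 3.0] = 1.64000000000000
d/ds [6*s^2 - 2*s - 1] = 12*s - 2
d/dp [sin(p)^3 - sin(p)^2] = (3*sin(p) - 2)*sin(p)*cos(p)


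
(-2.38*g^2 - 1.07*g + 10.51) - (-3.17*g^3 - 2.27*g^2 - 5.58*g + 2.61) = 3.17*g^3 - 0.11*g^2 + 4.51*g + 7.9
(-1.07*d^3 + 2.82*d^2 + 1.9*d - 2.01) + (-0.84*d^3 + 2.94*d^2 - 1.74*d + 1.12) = -1.91*d^3 + 5.76*d^2 + 0.16*d - 0.89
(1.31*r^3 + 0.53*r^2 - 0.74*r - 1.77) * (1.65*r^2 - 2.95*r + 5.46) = 2.1615*r^5 - 2.99*r^4 + 4.3681*r^3 + 2.1563*r^2 + 1.1811*r - 9.6642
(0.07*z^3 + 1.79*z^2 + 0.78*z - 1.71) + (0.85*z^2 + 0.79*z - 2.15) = 0.07*z^3 + 2.64*z^2 + 1.57*z - 3.86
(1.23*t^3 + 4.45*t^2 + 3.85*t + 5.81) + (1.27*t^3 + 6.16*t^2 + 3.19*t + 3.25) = 2.5*t^3 + 10.61*t^2 + 7.04*t + 9.06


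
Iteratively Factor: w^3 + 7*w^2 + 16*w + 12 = (w + 2)*(w^2 + 5*w + 6) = (w + 2)^2*(w + 3)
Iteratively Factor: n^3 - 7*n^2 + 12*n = (n - 3)*(n^2 - 4*n) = n*(n - 3)*(n - 4)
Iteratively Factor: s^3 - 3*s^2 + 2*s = (s)*(s^2 - 3*s + 2) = s*(s - 1)*(s - 2)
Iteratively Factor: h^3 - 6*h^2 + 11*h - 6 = (h - 1)*(h^2 - 5*h + 6) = (h - 2)*(h - 1)*(h - 3)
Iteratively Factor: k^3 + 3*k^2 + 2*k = (k + 2)*(k^2 + k) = k*(k + 2)*(k + 1)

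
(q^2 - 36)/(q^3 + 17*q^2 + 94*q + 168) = (q - 6)/(q^2 + 11*q + 28)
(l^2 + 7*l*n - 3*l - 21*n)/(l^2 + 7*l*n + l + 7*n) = (l - 3)/(l + 1)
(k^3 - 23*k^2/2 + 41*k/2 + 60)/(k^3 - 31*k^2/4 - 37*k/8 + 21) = 4*(2*k^2 - 7*k - 15)/(8*k^2 + 2*k - 21)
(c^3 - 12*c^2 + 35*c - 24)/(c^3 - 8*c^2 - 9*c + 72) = (c - 1)/(c + 3)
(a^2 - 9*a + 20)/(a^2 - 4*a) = (a - 5)/a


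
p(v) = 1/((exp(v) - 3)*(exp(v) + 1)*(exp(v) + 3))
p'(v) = -exp(v)/((exp(v) - 3)*(exp(v) + 1)*(exp(v) + 3)^2) - exp(v)/((exp(v) - 3)*(exp(v) + 1)^2*(exp(v) + 3)) - exp(v)/((exp(v) - 3)^2*(exp(v) + 1)*(exp(v) + 3))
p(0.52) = -0.06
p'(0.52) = -0.02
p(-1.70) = -0.09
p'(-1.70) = 0.01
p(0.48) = -0.06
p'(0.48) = -0.01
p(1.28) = 0.06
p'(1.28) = -0.41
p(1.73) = 0.01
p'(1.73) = -0.02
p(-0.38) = -0.07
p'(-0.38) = 0.02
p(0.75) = -0.07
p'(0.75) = -0.09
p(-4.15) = -0.11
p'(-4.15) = 0.00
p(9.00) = 0.00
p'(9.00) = 0.00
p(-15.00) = -0.11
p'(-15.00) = 0.00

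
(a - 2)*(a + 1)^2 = a^3 - 3*a - 2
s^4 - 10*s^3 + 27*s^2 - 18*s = s*(s - 6)*(s - 3)*(s - 1)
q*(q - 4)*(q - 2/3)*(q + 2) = q^4 - 8*q^3/3 - 20*q^2/3 + 16*q/3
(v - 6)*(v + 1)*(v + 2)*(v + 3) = v^4 - 25*v^2 - 60*v - 36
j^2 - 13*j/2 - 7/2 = (j - 7)*(j + 1/2)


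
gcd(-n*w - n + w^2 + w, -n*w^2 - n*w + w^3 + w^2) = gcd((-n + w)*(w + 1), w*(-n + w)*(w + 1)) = -n*w - n + w^2 + w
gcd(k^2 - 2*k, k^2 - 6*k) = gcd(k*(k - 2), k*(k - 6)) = k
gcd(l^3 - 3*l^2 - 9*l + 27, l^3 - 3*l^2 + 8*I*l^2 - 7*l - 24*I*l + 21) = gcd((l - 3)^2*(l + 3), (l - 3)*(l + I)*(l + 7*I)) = l - 3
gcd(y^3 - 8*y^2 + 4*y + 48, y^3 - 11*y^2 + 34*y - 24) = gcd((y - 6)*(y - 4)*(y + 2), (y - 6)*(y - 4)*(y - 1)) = y^2 - 10*y + 24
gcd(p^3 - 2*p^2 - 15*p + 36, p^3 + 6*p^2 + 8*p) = p + 4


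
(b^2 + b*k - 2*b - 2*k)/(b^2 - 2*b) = (b + k)/b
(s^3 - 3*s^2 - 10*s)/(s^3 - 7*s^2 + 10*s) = (s + 2)/(s - 2)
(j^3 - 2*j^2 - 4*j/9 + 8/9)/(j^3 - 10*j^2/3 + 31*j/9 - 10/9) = (3*j^2 - 4*j - 4)/(3*j^2 - 8*j + 5)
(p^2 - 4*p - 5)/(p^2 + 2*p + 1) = (p - 5)/(p + 1)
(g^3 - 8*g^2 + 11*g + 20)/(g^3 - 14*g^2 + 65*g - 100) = (g + 1)/(g - 5)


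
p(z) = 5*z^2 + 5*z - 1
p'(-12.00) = -115.00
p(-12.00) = 659.00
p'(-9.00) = -85.00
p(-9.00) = 359.00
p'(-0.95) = -4.50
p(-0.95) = -1.24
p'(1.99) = 24.90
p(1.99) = 28.75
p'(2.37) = 28.70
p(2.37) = 38.93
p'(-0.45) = 0.50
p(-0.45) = -2.24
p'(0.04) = 5.40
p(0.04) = -0.79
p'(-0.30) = 2.00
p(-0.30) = -2.05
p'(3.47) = 39.70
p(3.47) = 76.55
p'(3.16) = 36.60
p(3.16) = 64.73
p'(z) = 10*z + 5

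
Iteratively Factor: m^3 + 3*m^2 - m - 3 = (m + 3)*(m^2 - 1) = (m + 1)*(m + 3)*(m - 1)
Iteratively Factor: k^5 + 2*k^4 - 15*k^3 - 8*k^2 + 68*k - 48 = (k + 4)*(k^4 - 2*k^3 - 7*k^2 + 20*k - 12) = (k + 3)*(k + 4)*(k^3 - 5*k^2 + 8*k - 4) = (k - 1)*(k + 3)*(k + 4)*(k^2 - 4*k + 4) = (k - 2)*(k - 1)*(k + 3)*(k + 4)*(k - 2)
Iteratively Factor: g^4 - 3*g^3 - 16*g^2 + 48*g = (g)*(g^3 - 3*g^2 - 16*g + 48) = g*(g - 3)*(g^2 - 16) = g*(g - 3)*(g + 4)*(g - 4)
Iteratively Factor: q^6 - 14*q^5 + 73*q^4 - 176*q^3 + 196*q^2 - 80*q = (q - 1)*(q^5 - 13*q^4 + 60*q^3 - 116*q^2 + 80*q) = (q - 2)*(q - 1)*(q^4 - 11*q^3 + 38*q^2 - 40*q) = (q - 4)*(q - 2)*(q - 1)*(q^3 - 7*q^2 + 10*q) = (q - 4)*(q - 2)^2*(q - 1)*(q^2 - 5*q) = q*(q - 4)*(q - 2)^2*(q - 1)*(q - 5)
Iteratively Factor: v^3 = (v)*(v^2) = v^2*(v)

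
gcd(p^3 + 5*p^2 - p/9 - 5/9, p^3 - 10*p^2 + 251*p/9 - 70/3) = 1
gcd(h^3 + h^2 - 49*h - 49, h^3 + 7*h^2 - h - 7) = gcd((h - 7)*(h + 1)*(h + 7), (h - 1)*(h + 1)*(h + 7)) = h^2 + 8*h + 7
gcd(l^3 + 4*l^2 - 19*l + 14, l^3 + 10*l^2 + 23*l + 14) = l + 7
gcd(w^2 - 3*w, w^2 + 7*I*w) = w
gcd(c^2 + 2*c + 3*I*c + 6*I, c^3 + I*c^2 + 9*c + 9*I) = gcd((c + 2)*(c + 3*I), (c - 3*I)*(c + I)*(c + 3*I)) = c + 3*I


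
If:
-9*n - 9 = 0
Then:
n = -1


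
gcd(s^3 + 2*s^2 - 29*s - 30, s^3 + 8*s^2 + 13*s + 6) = s^2 + 7*s + 6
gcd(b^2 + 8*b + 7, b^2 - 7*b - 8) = b + 1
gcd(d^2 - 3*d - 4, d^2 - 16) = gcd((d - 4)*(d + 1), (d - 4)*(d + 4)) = d - 4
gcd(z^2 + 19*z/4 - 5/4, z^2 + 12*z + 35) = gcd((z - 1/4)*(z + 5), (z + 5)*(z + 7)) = z + 5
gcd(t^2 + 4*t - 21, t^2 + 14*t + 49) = t + 7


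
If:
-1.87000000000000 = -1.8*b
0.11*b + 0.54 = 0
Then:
No Solution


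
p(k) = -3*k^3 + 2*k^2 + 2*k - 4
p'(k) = -9*k^2 + 4*k + 2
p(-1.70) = 13.12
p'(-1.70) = -30.81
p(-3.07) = 95.51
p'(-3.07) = -95.10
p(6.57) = -755.31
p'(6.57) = -360.20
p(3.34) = -86.79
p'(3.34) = -85.04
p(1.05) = -3.17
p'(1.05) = -3.72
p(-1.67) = 12.21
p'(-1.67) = -29.78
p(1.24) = -4.16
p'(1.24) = -6.88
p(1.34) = -4.95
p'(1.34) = -8.80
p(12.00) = -4876.00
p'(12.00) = -1246.00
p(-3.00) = 89.00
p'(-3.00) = -91.00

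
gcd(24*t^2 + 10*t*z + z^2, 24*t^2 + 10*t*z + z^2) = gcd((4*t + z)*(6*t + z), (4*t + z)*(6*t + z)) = 24*t^2 + 10*t*z + z^2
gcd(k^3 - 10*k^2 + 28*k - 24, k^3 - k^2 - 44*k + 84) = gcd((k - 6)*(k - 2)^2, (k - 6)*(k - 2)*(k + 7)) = k^2 - 8*k + 12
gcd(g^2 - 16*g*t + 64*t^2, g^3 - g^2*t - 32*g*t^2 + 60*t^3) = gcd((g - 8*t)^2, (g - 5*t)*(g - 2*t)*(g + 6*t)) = 1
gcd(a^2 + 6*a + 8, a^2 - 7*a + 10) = 1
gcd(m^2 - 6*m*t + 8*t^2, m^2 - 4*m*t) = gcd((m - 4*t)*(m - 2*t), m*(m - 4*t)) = -m + 4*t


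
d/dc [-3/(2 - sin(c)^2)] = -12*sin(2*c)/(cos(2*c) + 3)^2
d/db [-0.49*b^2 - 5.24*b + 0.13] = -0.98*b - 5.24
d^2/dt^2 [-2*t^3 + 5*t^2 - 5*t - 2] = 10 - 12*t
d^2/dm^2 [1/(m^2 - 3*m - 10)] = 2*(m^2 - 3*m - (2*m - 3)^2 - 10)/(-m^2 + 3*m + 10)^3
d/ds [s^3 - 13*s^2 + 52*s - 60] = 3*s^2 - 26*s + 52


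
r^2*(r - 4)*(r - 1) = r^4 - 5*r^3 + 4*r^2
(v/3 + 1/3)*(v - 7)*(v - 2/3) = v^3/3 - 20*v^2/9 - v + 14/9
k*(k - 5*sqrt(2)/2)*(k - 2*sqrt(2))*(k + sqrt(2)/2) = k^4 - 4*sqrt(2)*k^3 + 11*k^2/2 + 5*sqrt(2)*k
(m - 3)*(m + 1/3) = m^2 - 8*m/3 - 1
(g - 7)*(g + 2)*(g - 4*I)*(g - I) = g^4 - 5*g^3 - 5*I*g^3 - 18*g^2 + 25*I*g^2 + 20*g + 70*I*g + 56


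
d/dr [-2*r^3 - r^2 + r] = -6*r^2 - 2*r + 1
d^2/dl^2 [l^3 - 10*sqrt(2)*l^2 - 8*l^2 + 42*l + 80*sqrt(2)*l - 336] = 6*l - 20*sqrt(2) - 16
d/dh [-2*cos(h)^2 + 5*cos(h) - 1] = (4*cos(h) - 5)*sin(h)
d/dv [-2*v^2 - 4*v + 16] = -4*v - 4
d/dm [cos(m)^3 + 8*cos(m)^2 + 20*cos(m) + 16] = (3*sin(m)^2 - 16*cos(m) - 23)*sin(m)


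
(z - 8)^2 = z^2 - 16*z + 64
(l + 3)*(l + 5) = l^2 + 8*l + 15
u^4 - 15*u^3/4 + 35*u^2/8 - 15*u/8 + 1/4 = (u - 2)*(u - 1)*(u - 1/2)*(u - 1/4)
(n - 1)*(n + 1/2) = n^2 - n/2 - 1/2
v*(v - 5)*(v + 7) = v^3 + 2*v^2 - 35*v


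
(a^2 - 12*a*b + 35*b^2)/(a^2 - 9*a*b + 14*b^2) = (a - 5*b)/(a - 2*b)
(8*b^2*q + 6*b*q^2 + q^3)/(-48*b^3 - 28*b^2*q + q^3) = q/(-6*b + q)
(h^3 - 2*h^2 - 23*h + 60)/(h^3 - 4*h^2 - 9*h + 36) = (h + 5)/(h + 3)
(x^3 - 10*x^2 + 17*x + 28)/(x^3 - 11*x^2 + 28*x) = (x + 1)/x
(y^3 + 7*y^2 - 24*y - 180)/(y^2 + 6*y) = y + 1 - 30/y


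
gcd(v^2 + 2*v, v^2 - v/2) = v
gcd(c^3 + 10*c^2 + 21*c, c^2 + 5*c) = c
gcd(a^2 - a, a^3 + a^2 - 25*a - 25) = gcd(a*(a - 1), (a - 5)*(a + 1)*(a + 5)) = 1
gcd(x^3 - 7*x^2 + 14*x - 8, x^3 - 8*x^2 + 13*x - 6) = x - 1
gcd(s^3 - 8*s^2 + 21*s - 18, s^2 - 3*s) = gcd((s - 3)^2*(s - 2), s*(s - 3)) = s - 3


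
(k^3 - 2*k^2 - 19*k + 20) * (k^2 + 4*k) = k^5 + 2*k^4 - 27*k^3 - 56*k^2 + 80*k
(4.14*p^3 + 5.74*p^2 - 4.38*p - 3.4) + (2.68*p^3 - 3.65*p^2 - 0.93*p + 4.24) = 6.82*p^3 + 2.09*p^2 - 5.31*p + 0.84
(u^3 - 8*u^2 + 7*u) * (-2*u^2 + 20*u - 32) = -2*u^5 + 36*u^4 - 206*u^3 + 396*u^2 - 224*u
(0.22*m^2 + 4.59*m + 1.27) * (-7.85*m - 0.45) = -1.727*m^3 - 36.1305*m^2 - 12.035*m - 0.5715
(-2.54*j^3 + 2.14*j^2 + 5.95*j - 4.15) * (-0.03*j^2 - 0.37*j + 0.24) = 0.0762*j^5 + 0.8756*j^4 - 1.5799*j^3 - 1.5634*j^2 + 2.9635*j - 0.996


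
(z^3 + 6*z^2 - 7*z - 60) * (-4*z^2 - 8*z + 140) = -4*z^5 - 32*z^4 + 120*z^3 + 1136*z^2 - 500*z - 8400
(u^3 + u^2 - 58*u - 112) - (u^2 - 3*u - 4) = u^3 - 55*u - 108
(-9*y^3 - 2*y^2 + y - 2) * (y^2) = -9*y^5 - 2*y^4 + y^3 - 2*y^2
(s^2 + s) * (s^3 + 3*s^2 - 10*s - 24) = s^5 + 4*s^4 - 7*s^3 - 34*s^2 - 24*s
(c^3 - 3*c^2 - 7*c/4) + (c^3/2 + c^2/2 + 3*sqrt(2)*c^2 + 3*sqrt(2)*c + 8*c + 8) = 3*c^3/2 - 5*c^2/2 + 3*sqrt(2)*c^2 + 3*sqrt(2)*c + 25*c/4 + 8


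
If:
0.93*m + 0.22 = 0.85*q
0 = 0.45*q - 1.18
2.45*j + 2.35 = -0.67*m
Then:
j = -1.55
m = 2.16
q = 2.62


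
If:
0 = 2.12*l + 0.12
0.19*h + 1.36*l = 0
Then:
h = 0.41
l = -0.06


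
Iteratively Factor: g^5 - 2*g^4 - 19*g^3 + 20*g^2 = (g + 4)*(g^4 - 6*g^3 + 5*g^2) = g*(g + 4)*(g^3 - 6*g^2 + 5*g) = g*(g - 5)*(g + 4)*(g^2 - g) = g*(g - 5)*(g - 1)*(g + 4)*(g)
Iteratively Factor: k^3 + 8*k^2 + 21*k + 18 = (k + 3)*(k^2 + 5*k + 6) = (k + 2)*(k + 3)*(k + 3)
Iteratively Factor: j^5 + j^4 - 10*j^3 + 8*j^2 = (j)*(j^4 + j^3 - 10*j^2 + 8*j) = j*(j + 4)*(j^3 - 3*j^2 + 2*j) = j*(j - 1)*(j + 4)*(j^2 - 2*j) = j*(j - 2)*(j - 1)*(j + 4)*(j)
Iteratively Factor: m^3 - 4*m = (m)*(m^2 - 4) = m*(m - 2)*(m + 2)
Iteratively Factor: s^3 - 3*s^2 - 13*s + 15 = (s - 1)*(s^2 - 2*s - 15) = (s - 5)*(s - 1)*(s + 3)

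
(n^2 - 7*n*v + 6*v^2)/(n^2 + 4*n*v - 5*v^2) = (n - 6*v)/(n + 5*v)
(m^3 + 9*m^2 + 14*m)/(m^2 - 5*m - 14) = m*(m + 7)/(m - 7)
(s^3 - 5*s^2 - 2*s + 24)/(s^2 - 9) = (s^2 - 2*s - 8)/(s + 3)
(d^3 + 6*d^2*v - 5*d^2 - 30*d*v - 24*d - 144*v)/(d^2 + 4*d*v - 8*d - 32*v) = (d^2 + 6*d*v + 3*d + 18*v)/(d + 4*v)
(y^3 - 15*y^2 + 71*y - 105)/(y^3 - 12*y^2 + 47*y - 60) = (y - 7)/(y - 4)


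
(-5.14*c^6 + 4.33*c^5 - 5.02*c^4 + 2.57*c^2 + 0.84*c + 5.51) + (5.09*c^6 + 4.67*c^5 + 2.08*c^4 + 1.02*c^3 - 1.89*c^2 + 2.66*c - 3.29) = -0.0499999999999998*c^6 + 9.0*c^5 - 2.94*c^4 + 1.02*c^3 + 0.68*c^2 + 3.5*c + 2.22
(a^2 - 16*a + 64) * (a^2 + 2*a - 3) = a^4 - 14*a^3 + 29*a^2 + 176*a - 192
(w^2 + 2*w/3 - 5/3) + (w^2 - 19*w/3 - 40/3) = 2*w^2 - 17*w/3 - 15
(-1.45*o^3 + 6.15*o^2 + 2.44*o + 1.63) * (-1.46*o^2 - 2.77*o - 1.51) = 2.117*o^5 - 4.9625*o^4 - 18.4084*o^3 - 18.4251*o^2 - 8.1995*o - 2.4613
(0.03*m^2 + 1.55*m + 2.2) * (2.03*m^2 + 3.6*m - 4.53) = 0.0609*m^4 + 3.2545*m^3 + 9.9101*m^2 + 0.8985*m - 9.966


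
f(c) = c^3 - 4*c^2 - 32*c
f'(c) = 3*c^2 - 8*c - 32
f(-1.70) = 37.93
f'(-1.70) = -9.73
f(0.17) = -5.55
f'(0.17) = -33.27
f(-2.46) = 39.63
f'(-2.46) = 5.83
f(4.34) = -132.48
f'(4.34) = -10.21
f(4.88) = -135.20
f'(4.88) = 0.40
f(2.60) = -92.66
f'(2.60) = -32.52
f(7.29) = -58.44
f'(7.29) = 69.11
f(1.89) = -68.02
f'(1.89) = -36.40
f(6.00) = -120.00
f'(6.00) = 28.00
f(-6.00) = -168.00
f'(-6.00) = 124.00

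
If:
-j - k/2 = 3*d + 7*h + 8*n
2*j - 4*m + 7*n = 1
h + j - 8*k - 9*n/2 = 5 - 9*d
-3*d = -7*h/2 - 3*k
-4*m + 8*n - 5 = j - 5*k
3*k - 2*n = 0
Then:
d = 6116/17337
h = 2800/5779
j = -10366/5779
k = -1228/5779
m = -39405/23116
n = -1842/5779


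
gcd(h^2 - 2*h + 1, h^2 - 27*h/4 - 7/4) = 1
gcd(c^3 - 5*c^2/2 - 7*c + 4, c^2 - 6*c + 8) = c - 4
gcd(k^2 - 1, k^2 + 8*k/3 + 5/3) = k + 1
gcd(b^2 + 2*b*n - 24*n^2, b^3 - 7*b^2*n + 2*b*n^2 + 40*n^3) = b - 4*n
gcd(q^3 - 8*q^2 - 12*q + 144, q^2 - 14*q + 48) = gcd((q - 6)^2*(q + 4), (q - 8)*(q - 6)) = q - 6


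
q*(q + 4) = q^2 + 4*q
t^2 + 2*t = t*(t + 2)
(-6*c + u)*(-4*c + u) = 24*c^2 - 10*c*u + u^2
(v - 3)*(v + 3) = v^2 - 9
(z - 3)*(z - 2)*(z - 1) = z^3 - 6*z^2 + 11*z - 6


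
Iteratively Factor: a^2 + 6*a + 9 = (a + 3)*(a + 3)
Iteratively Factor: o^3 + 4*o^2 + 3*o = (o + 3)*(o^2 + o) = (o + 1)*(o + 3)*(o)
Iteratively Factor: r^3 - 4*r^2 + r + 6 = (r - 3)*(r^2 - r - 2) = (r - 3)*(r + 1)*(r - 2)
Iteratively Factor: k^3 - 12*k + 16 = (k - 2)*(k^2 + 2*k - 8) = (k - 2)*(k + 4)*(k - 2)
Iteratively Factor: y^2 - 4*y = (y - 4)*(y)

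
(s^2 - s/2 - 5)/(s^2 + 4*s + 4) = (s - 5/2)/(s + 2)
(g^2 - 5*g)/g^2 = (g - 5)/g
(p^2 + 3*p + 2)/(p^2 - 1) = (p + 2)/(p - 1)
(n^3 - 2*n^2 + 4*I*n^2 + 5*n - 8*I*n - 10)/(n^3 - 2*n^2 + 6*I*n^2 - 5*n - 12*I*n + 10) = (n - I)/(n + I)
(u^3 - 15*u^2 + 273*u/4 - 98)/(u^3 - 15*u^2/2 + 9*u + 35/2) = (u^2 - 23*u/2 + 28)/(u^2 - 4*u - 5)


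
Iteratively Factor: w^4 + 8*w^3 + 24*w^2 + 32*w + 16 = (w + 2)*(w^3 + 6*w^2 + 12*w + 8) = (w + 2)^2*(w^2 + 4*w + 4) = (w + 2)^3*(w + 2)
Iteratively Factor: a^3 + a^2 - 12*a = (a + 4)*(a^2 - 3*a) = a*(a + 4)*(a - 3)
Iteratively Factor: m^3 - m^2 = (m)*(m^2 - m) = m*(m - 1)*(m)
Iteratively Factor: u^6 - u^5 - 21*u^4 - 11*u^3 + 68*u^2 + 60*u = (u + 2)*(u^5 - 3*u^4 - 15*u^3 + 19*u^2 + 30*u) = (u + 1)*(u + 2)*(u^4 - 4*u^3 - 11*u^2 + 30*u) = (u - 5)*(u + 1)*(u + 2)*(u^3 + u^2 - 6*u) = u*(u - 5)*(u + 1)*(u + 2)*(u^2 + u - 6) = u*(u - 5)*(u - 2)*(u + 1)*(u + 2)*(u + 3)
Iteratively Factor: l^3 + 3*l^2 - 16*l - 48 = (l - 4)*(l^2 + 7*l + 12) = (l - 4)*(l + 3)*(l + 4)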